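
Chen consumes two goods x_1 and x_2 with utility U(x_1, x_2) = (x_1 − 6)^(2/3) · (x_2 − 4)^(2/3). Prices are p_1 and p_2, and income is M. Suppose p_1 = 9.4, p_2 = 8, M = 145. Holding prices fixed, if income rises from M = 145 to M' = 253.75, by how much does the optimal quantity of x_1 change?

Δx_1* = 5.7846

MRS = (x_2−4)/(x_1−6). Tangency with p_1/p_2 gives x_2−4 = (p_1/p_2)·(x_1−6).
Substituting into the budget: x_1* = 6 + 0.5·(M − 6·p_1 − 4·p_2)/p_1, and x_2* = 4 + 0.5·(…)/p_2.
Discretionary income = 145 − 6·9.4 − 4·8 = 56.6; x_1* = 6 + 0.5·56.6/9.4 = 9.0106.
At M' = 253.75: x_1* = 14.7952. Change: 14.7952 − 9.0106 = 5.7846.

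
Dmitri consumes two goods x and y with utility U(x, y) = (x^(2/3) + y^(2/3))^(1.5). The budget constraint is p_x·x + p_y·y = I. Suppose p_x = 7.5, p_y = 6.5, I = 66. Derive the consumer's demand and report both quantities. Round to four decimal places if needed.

MU_x ∝ x^(-1/3), MU_y ∝ y^(-1/3), so MRS = (y/x)^(1/3) = p_x/p_y.
Hence y/x = (p_x/p_y)^(1/(1/3)), i.e. raised to the 3 power.
Substitute y = (y/x)·x into the budget: x* = I/(p_x + p_y·(y/x)).
Numerically y/x = 1.536186, so x* = 66/(7.5 + 6.5·1.536186) = 3.7746 and y* = 1.536186·3.7746 = 5.7985.

x* = 3.7746, y* = 5.7985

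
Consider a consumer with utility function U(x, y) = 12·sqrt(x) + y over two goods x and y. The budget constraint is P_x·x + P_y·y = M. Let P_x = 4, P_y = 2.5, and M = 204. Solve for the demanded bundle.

Solve: √x = 6·P_y/P_x, so x*(P_x,P_y) = (6·P_y/P_x)², and y* = (M − P_x·x*)/P_y.
Plugging in: x* = (6·2.5/4)² = 14.0625, y* = 59.1.

x* = 14.0625, y* = 59.1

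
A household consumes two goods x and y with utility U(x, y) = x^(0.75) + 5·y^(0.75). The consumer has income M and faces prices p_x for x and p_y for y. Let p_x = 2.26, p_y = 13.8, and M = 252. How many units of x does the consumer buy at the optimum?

MU_x ∝ x^(-0.25), MU_y ∝ 5·y^(-0.25), so MRS = (1/5)·(y/x)^(0.25) = p_x/p_y.
Solve for the ratio: y/x = [5·p_x/p_y]^(4).
Substitute y = (y/x)·x into the budget: x* = M/(p_x + p_y·(y/x)).
Numerically y/x = 0.44957, so x* = 252/(2.26 + 13.8·0.44957) = 29.7729.

x* = 29.7729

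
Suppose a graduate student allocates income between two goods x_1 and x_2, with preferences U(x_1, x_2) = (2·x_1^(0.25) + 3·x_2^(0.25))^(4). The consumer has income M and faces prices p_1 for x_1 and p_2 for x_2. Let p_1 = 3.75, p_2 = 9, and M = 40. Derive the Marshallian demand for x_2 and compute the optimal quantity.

MRS = MU_x_1/MU_x_2 = (2/3)·(x_2/x_1)^(0.75). Set equal to p_1/p_2.
Hence x_2/x_1 = ((3/2)·p_1/p_2)^(1/(0.75)), i.e. raised to the 4/3 power.
With the ratio pinned down, the budget gives x_1* = M/(p_1 + p_2·(x_2/x_1)) and x_2* = (x_2/x_1)·x_1*.
Numerically x_2/x_1 = 0.534367, so x_1* = 40/(3.75 + 9·0.534367) = 4.6733 and x_2* = 0.534367·4.6733 = 2.4972.

x_2* = 2.4972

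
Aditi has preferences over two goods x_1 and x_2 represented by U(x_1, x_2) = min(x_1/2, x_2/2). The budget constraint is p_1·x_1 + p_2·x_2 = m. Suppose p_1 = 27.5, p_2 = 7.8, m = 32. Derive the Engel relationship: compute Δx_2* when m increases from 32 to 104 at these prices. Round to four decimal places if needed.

With perfect complements, no substitution: consume in ratio x_1:x_2 = 2:2.
Budget: p_1·x_1 + p_2·x_1 = m, so (2·p_1 + 2·p_2)·x_1 = 2·m.
Demand: x_1*(p_1,p_2,m) = 2·m/(2·p_1 + 2·p_2), x_2* = 2·m/(2·p_1 + 2·p_2).
Here 2·27.5 + 2·7.8 = 70.6, giving x_2* = 0.9065.
At m' = 104: x_2* = 2.9462. Change: 2.9462 − 0.9065 = 2.0397.

Δx_2* = 2.0397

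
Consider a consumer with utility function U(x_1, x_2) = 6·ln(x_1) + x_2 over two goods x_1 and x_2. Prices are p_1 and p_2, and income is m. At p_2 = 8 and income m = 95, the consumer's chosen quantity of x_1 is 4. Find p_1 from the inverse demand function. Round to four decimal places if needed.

p_1 = 12

MU_x_1 = 6/x_1, MU_x_2 = 1. Tangency: 6/x_1 = p_1/p_2.
So x_1*(p_1,p_2) = 6·p_2/p_1, independent of income; and x_2* = (m − 6·p_2)/p_2.
Set x_1* = 4 in the demand function and solve for p_1: p_1 = 12.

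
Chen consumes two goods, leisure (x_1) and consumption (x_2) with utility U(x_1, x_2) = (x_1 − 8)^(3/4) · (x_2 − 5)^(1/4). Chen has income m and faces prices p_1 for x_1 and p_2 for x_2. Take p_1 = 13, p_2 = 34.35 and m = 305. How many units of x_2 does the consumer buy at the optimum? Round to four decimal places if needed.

MRS = 3·(x_2−5)/(x_1−8). Tangency with p_1/p_2 gives x_2−5 = (1/3)·(p_1/p_2)·(x_1−8).
Substituting into the budget: x_1* = 8 + 0.75·(m − 8·p_1 − 5·p_2)/p_1, and x_2* = 5 + 0.25·(…)/p_2.
Discretionary income = 305 − 8·13 − 5·34.35 = 29.25; x_2* = 5 + 0.25·29.25/34.35 = 5.2129.

x_2* = 5.2129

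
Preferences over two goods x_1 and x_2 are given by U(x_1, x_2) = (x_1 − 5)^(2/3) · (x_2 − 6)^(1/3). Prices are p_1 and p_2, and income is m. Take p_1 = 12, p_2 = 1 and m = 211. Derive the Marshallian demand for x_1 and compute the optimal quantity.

x_1* = 13.0556

This is Cobb-Douglas in (x_1−5, x_2−6): tangency gives 2/3·p_2·(x_2−6) = 1/3·p_1·(x_1−5).
Substituting into the budget: x_1* = 5 + 2/3·(m − 5·p_1 − 6·p_2)/p_1, and x_2* = 6 + 1/3·(…)/p_2.
Discretionary income = 211 − 5·12 − 6·1 = 145; x_1* = 5 + 2/3·145/12 = 13.0556.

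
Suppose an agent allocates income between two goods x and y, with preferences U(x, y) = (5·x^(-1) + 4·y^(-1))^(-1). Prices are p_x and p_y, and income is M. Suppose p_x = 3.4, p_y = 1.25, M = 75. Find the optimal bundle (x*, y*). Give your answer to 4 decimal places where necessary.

x* = 14.3023, y* = 21.0977

Substitute y = (y/x)·x into the budget: x* = M/(p_x + p_y·(y/x)).
Numerically y/x = 1.475127, so x* = 75/(3.4 + 1.25·1.475127) = 14.3023 and y* = 1.475127·14.3023 = 21.0977.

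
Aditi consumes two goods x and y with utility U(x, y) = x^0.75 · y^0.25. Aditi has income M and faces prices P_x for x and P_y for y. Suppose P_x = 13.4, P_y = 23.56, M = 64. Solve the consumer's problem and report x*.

The MRS is 3·y/x. Set MRS = P_x/P_y.
So 0.75·P_y·y = 0.25·P_x·x; combined with the budget, a share 0.75 of income goes to x.
Demand: x*(P_x,P_y,M) = 0.75·M/P_x and y* = 0.25·M/P_y.
At P_x=13.4, P_y=23.56, M=64: x* = 0.75·64/13.4 = 3.5821.

x* = 3.5821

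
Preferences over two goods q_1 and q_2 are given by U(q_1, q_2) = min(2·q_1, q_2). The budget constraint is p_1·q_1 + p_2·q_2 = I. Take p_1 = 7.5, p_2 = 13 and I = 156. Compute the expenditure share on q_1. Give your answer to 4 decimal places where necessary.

With perfect complements, no substitution: consume in ratio q_1:q_2 = 1:2.
Budget: p_1·q_1 + p_2·2·q_1 = I, so (p_1 + 2·p_2)·q_1 = I.
Demand: q_1*(p_1,p_2,I) = I/(p_1 + 2·p_2), q_2* = 2·I/(p_1 + 2·p_2).
Here 7.5 + 2·13 = 33.5, giving q_1* = 4.6567 and q_2* = 9.3134.
Expenditure on q_1: 7.5·4.6567 = 34.9254; share = 0.2239.

share on q_1 = 0.2239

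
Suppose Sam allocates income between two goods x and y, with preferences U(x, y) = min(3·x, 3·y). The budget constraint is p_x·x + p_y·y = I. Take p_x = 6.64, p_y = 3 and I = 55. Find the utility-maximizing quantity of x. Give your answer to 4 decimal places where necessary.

Demand: x*(p_x,p_y,I) = 3·I/(3·p_x + 3·p_y), y* = 3·I/(3·p_x + 3·p_y).
Here 3·6.64 + 3·3 = 28.92, giving x* = 5.7054.

x* = 5.7054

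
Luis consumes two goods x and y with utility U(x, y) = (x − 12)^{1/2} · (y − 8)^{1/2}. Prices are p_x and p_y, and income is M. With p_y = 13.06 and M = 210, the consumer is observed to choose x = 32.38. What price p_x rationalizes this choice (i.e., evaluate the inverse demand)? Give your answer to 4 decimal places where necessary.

p_x = 2

This is Cobb-Douglas in (x−12, y−8): tangency gives 0.5·p_y·(y−8) = 0.5·p_x·(x−12).
After buying the subsistence bundle (12, 8), a share 0.5 of the remaining income goes to x: x* = 12 + 0.5·(M − 12p_x − 8p_y)/p_x.
Set x* = 32.38 in the demand function and solve for p_x: p_x = 2.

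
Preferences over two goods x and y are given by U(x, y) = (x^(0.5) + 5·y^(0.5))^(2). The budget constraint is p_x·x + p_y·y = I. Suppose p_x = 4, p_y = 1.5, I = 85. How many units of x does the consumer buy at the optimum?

With the ratio pinned down, the budget gives x* = I/(p_x + p_y·(y/x)) and y* = (y/x)·x*.
Numerically y/x = 177.777778, so x* = 85/(4 + 1.5·177.777778) = 0.314.

x* = 0.314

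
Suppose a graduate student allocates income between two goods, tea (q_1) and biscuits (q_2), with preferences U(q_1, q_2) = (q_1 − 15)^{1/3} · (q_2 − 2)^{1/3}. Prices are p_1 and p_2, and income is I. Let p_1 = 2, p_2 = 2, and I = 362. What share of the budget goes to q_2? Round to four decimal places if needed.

share on q_2 = 0.4641

MRS = (q_2−2)/(q_1−15). Tangency with p_1/p_2 gives q_2−2 = (p_1/p_2)·(q_1−15).
Substituting into the budget: q_1* = 15 + 0.5·(I − 15·p_1 − 2·p_2)/p_1, and q_2* = 2 + 0.5·(…)/p_2.
Discretionary income = 362 − 15·2 − 2·2 = 328; q_1* = 15 + 0.5·328/2 = 97; q_2* = 2 + 0.5·328/2 = 84.
Expenditure on q_2: 2·84 = 168; share = 0.4641.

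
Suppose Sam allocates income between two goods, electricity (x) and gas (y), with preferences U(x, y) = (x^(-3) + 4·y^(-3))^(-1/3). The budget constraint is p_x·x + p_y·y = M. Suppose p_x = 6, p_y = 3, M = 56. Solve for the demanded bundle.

x* = 5.07, y* = 8.5267

MU_x ∝ x^(-4), MU_y ∝ 4·y^(-4), so MRS = (1/4)·(y/x)^(4) = p_x/p_y.
Hence y/x = (4·p_x/p_y)^(1/(4)), i.e. raised to the 0.25 power.
Substitute y = (y/x)·x into the budget: x* = M/(p_x + p_y·(y/x)).
Numerically y/x = 1.681793, so x* = 56/(6 + 3·1.681793) = 5.07 and y* = 1.681793·5.07 = 8.5267.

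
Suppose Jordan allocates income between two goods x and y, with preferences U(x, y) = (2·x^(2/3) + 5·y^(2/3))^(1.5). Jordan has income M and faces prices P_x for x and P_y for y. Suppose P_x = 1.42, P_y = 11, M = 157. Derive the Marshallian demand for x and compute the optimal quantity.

x* = 87.7221

From the CES first-order condition, (2/5)·(y/x)^(1/3) = P_x/P_y.
Hence y/x = ((5/2)·P_x/P_y)^(1/(1/3)), i.e. raised to the 3 power.
Substitute y = (y/x)·x into the budget: x* = M/(P_x + P_y·(y/x)).
Numerically y/x = 0.033613, so x* = 157/(1.42 + 11·0.033613) = 87.7221.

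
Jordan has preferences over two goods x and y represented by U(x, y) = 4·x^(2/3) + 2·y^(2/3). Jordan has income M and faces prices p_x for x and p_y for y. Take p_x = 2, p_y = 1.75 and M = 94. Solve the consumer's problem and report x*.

MRS = MU_x/MU_y = 2·(y/x)^(1/3). Set equal to p_x/p_y.
Solve for the ratio: y/x = [(1/2)·p_x/p_y]^(3).
Substitute y = (y/x)·x into the budget: x* = M/(p_x + p_y·(y/x)).
Numerically y/x = 0.186589, so x* = 94/(2 + 1.75·0.186589) = 40.4035.

x* = 40.4035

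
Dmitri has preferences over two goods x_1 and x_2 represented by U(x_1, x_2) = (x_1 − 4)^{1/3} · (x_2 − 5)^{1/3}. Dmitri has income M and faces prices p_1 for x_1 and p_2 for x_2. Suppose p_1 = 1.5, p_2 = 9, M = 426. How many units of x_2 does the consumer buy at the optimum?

x_2* = 25.8333

MRS = (x_2−5)/(x_1−4). Tangency with p_1/p_2 gives x_2−5 = (p_1/p_2)·(x_1−4).
After buying the subsistence bundle (4, 5), a share 0.5 of the remaining income goes to x_1: x_1* = 4 + 0.5·(M − 4p_1 − 5p_2)/p_1.
Discretionary income = 426 − 4·1.5 − 5·9 = 375; x_2* = 5 + 0.5·375/9 = 25.8333.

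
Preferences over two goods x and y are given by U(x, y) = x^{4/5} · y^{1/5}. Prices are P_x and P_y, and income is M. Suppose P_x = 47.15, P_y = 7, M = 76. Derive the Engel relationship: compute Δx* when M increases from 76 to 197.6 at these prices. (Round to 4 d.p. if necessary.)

Δx* = 2.0632

The MRS is 4·y/x. Set MRS = P_x/P_y.
So 0.8·P_y·y = 0.2·P_x·x; combined with the budget, a share 0.8 of income goes to x.
Demand: x*(P_x,P_y,M) = 0.8·M/P_x and y* = 0.2·M/P_y.
At P_x=47.15, P_y=7, M=76: x* = 0.8·76/47.15 = 1.2895.
At M' = 197.6: x* = 3.3527. Change: 3.3527 − 1.2895 = 2.0632.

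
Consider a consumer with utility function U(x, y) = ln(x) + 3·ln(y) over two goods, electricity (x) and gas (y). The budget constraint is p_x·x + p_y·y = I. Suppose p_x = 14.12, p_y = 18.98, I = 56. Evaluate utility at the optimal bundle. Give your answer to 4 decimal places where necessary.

V = 2.3743

At p_x=14.12, p_y=18.98, I=56: x* = 0.25·56/14.12 = 0.9915, y* = 2.2129.
Utility at the optimum: U(0.9915, 2.2129) = 2.3743.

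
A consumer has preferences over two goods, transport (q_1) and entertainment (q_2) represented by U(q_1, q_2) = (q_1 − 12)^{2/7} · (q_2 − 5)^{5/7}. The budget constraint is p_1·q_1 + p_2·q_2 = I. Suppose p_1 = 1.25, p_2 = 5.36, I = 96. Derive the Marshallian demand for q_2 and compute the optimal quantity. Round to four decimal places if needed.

q_2* = 12.2228

After buying the subsistence bundle (12, 5), a share 2/7 of the remaining income goes to q_1: q_1* = 12 + 2/7·(I − 12p_1 − 5p_2)/p_1.
Discretionary income = 96 − 12·1.25 − 5·5.36 = 54.2; q_2* = 5 + 5/7·54.2/5.36 = 12.2228.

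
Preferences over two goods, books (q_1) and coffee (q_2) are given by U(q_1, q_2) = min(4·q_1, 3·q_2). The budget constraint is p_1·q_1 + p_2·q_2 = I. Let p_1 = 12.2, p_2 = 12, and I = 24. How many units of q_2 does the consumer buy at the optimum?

With perfect complements, no substitution: consume in ratio q_1:q_2 = 3:4.
Budget: p_1·q_1 + p_2·(4/3)·q_1 = I, so (3·p_1 + 4·p_2)·q_1 = 3·I.
Demand: q_1*(p_1,p_2,I) = 3·I/(3·p_1 + 4·p_2), q_2* = 4·I/(3·p_1 + 4·p_2).
Here 3·12.2 + 4·12 = 84.6, giving q_2* = 1.1348.

q_2* = 1.1348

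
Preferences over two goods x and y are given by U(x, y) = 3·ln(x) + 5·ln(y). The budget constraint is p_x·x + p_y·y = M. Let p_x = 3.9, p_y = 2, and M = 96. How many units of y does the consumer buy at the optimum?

The MRS is (3/5)·y/x. Set MRS = p_x/p_y.
So 3·p_y·y = 5·p_x·x; combined with the budget, a share 0.375 of income goes to x.
Demand: x*(p_x,p_y,M) = 0.375·M/p_x and y* = 0.625·M/p_y.
At p_x=3.9, p_y=2, M=96: y* = 0.625·96/2 = 30.

y* = 30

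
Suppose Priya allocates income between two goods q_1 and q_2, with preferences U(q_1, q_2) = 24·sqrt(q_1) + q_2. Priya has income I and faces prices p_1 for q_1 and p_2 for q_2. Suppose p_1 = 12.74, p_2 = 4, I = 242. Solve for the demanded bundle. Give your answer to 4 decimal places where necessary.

q_1* = 14.1953, q_2* = 15.2881

Set MRS = p_1/p_2: 12·q_1^(−1/2) = p_1/p_2.
Solve: √q_1 = 12·p_2/p_1, so q_1*(p_1,p_2) = (12·p_2/p_1)², and q_2* = (I − p_1·q_1*)/p_2.
Plugging in: q_1* = (12·4/12.74)² = 14.1953, q_2* = 15.2881.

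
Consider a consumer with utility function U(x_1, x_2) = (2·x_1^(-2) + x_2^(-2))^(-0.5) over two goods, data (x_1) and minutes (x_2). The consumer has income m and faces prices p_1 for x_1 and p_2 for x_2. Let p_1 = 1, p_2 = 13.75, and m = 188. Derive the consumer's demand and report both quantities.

x_1* = 33.841, x_2* = 11.2116

With the ratio pinned down, the budget gives x_1* = m/(p_1 + p_2·(x_2/x_1)) and x_2* = (x_2/x_1)·x_1*.
Numerically x_2/x_1 = 0.331301, so x_1* = 188/(1 + 13.75·0.331301) = 33.841 and x_2* = 0.331301·33.841 = 11.2116.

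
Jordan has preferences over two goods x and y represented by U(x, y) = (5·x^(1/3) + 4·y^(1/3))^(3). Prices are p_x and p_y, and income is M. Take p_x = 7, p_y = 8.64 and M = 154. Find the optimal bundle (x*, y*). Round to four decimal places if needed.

x* = 13.3815, y* = 6.9826

MU_x ∝ 5·x^(-2/3), MU_y ∝ 4·y^(-2/3), so MRS = (5/4)·(y/x)^(2/3) = p_x/p_y.
Hence y/x = ((4/5)·p_x/p_y)^(1/(2/3)), i.e. raised to the 1.5 power.
With the ratio pinned down, the budget gives x* = M/(p_x + p_y·(y/x)) and y* = (y/x)·x*.
Numerically y/x = 0.521809, so x* = 154/(7 + 8.64·0.521809) = 13.3815 and y* = 0.521809·13.3815 = 6.9826.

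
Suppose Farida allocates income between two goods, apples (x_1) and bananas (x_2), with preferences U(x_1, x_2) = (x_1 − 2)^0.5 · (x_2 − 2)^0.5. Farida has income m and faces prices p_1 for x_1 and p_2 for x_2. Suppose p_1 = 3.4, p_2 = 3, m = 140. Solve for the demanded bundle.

MRS = (x_2−2)/(x_1−2). Tangency with p_1/p_2 gives x_2−2 = (p_1/p_2)·(x_1−2).
After buying the subsistence bundle (2, 2), a share 0.5 of the remaining income goes to x_1: x_1* = 2 + 0.5·(m − 2p_1 − 2p_2)/p_1.
Discretionary income = 140 − 2·3.4 − 2·3 = 127.2; x_1* = 2 + 0.5·127.2/3.4 = 20.7059; x_2* = 2 + 0.5·127.2/3 = 23.2.

x_1* = 20.7059, x_2* = 23.2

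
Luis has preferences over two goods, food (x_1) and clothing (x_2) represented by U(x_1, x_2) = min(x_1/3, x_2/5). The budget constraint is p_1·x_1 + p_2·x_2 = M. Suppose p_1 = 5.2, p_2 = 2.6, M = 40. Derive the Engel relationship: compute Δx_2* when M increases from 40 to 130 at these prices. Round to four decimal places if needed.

Leontief preferences: the optimum is at the kink where x_1/3 = x_2/5, i.e. x_2 = (5/3)·x_1.
Budget: p_1·x_1 + p_2·(5/3)·x_1 = M, so (3·p_1 + 5·p_2)·x_1 = 3·M.
Demand: x_1*(p_1,p_2,M) = 3·M/(3·p_1 + 5·p_2), x_2* = 5·M/(3·p_1 + 5·p_2).
Here 3·5.2 + 5·2.6 = 28.6, giving x_2* = 6.993.
At M' = 130: x_2* = 22.7273. Change: 22.7273 − 6.993 = 15.7343.

Δx_2* = 15.7343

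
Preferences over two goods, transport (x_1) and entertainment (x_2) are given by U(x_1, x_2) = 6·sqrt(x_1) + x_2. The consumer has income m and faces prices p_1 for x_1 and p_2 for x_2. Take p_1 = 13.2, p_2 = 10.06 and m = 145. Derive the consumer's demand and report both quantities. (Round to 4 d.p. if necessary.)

x_1* = 5.2275, x_2* = 7.5544

Thus x_1* = (3·p_2/p_1)² — independent of m — with the rest of income spent on x_2.
Plugging in: x_1* = (3·10.06/13.2)² = 5.2275, x_2* = 7.5544.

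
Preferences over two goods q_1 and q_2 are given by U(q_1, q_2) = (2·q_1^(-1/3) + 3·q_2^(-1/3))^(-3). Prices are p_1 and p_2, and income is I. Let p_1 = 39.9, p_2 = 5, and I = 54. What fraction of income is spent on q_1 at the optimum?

MRS = MU_q_1/MU_q_2 = (2/3)·(q_2/q_1)^(4/3). Set equal to p_1/p_2.
Solve for the ratio: q_2/q_1 = [(3/2)·p_1/p_2]^(0.75).
With the ratio pinned down, the budget gives q_1* = I/(p_1 + p_2·(q_2/q_1)) and q_2* = (q_2/q_1)·q_1*.
Numerically q_2/q_1 = 6.435327, so q_1* = 54/(39.9 + 5·6.435327) = 0.7492 and q_2* = 6.435327·0.7492 = 4.8214.
Expenditure on q_1: 39.9·0.7492 = 29.8932; share = 0.5536.

share on q_1 = 0.5536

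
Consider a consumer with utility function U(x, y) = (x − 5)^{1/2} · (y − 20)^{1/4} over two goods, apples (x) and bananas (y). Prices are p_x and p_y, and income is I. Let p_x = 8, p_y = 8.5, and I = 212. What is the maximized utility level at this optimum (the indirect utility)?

This is Cobb-Douglas in (x−5, y−20): tangency gives 0.5·p_y·(y−20) = 0.25·p_x·(x−5).
After buying the subsistence bundle (5, 20), a share 2/3 of the remaining income goes to x: x* = 5 + 2/3·(I − 5p_x − 20p_y)/p_x.
Discretionary income = 212 − 5·8 − 20·8.5 = 2; x* = 5 + 2/3·2/8 = 5.1667; y* = 20 + 1/3·2/8.5 = 20.0784.
Utility at the optimum: U(5.1667, 20.0784) = 0.216.

V = 0.216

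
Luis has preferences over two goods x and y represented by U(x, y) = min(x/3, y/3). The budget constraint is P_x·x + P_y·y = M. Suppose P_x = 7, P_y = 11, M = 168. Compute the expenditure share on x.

Leontief preferences: the optimum is at the kink where x/3 = y/3, i.e. y = x.
Budget: P_x·x + P_y·x = M, so (3·P_x + 3·P_y)·x = 3·M.
Demand: x*(P_x,P_y,M) = 3·M/(3·P_x + 3·P_y), y* = 3·M/(3·P_x + 3·P_y).
Here 3·7 + 3·11 = 54, giving x* = 9.3333 and y* = 9.3333.
Expenditure on x: 7·9.3333 = 65.3333; share = 0.3889.

share on x = 0.3889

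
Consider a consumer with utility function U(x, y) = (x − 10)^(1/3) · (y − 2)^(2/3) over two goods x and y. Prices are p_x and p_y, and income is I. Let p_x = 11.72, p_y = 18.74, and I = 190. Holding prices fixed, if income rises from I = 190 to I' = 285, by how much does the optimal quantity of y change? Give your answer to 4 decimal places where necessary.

Δy* = 3.3796

Let x' = x−10, y' = y−2. MRS = (1/2)·y'/x' = p_x/p_y.
Substituting into the budget: x* = 10 + 1/3·(I − 10·p_x − 2·p_y)/p_x, and y* = 2 + 2/3·(…)/p_y.
Discretionary income = 190 − 10·11.72 − 2·18.74 = 35.32; y* = 2 + 2/3·35.32/18.74 = 3.2565.
At I' = 285: y* = 6.6361. Change: 6.6361 − 3.2565 = 3.3796.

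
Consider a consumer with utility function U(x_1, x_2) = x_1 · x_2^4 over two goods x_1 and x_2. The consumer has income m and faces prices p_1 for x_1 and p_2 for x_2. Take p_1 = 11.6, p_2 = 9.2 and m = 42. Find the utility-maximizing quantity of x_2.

The MRS is (1/4)·x_2/x_1. Set MRS = p_1/p_2.
Rearranging, p_2·x_2 = 4·p_1·x_1. Substituting into the budget gives p_1·x_1·(1 + 4) = m.
Demand: x_1*(p_1,p_2,m) = 0.2·m/p_1 and x_2* = 0.8·m/p_2.
At p_1=11.6, p_2=9.2, m=42: x_2* = 0.8·42/9.2 = 3.6522.

x_2* = 3.6522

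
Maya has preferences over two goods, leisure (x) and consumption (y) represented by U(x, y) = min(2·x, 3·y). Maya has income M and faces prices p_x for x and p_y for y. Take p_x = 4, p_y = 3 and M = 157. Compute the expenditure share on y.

Here 3·4 + 2·3 = 18, giving x* = 26.1667 and y* = 17.4444.
Expenditure on y: 3·17.4444 = 52.3333; share = 0.3333.

share on y = 0.3333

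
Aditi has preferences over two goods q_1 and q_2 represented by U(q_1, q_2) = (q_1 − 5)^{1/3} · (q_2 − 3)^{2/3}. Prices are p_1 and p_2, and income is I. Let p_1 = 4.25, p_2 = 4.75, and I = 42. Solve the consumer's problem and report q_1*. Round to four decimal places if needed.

q_1* = 5.5098

Discretionary income = 42 − 5·4.25 − 3·4.75 = 6.5; q_1* = 5 + 1/3·6.5/4.25 = 5.5098.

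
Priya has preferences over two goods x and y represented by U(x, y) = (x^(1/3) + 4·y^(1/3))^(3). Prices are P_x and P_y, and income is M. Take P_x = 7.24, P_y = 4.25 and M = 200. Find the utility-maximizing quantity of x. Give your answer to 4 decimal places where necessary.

x* = 2.4144

MU_x ∝ x^(-2/3), MU_y ∝ 4·y^(-2/3), so MRS = (1/4)·(y/x)^(2/3) = P_x/P_y.
Solve for the ratio: y/x = [4·P_x/P_y]^(1.5).
Substitute y = (y/x)·x into the budget: x* = M/(P_x + P_y·(y/x)).
Numerically y/x = 17.787481, so x* = 200/(7.24 + 4.25·17.787481) = 2.4144.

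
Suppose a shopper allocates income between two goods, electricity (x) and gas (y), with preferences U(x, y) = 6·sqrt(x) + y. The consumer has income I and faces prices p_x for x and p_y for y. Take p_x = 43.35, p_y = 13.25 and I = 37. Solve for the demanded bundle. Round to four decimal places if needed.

Set MRS = p_x/p_y: 3·x^(−1/2) = p_x/p_y.
Solve: √x = 3·p_y/p_x, so x*(p_x,p_y) = (3·p_y/p_x)², and y* = (I − p_x·x*)/p_y.
Plugging in: x* = (3·13.25/43.35)² = 0.8408, y* = 0.0416.

x* = 0.8408, y* = 0.0416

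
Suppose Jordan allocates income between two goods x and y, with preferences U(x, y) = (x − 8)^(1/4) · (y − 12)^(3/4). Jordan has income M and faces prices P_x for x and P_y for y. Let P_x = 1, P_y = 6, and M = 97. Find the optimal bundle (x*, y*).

x* = 12.25, y* = 14.125

This is Cobb-Douglas in (x−8, y−12): tangency gives 0.25·P_y·(y−12) = 0.75·P_x·(x−8).
Substituting into the budget: x* = 8 + 0.25·(M − 8·P_x − 12·P_y)/P_x, and y* = 12 + 0.75·(…)/P_y.
Discretionary income = 97 − 8·1 − 12·6 = 17; x* = 8 + 0.25·17/1 = 12.25; y* = 12 + 0.75·17/6 = 14.125.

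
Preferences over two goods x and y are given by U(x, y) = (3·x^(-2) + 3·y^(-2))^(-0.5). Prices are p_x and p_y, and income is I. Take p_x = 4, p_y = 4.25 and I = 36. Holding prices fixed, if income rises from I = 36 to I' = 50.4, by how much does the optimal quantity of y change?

With the ratio pinned down, the budget gives x* = I/(p_x + p_y·(y/x)) and y* = (y/x)·x*.
Numerically y/x = 0.979995, so x* = 36/(4 + 4.25·0.979995) = 4.4091 and y* = 0.979995·4.4091 = 4.3209.
At I' = 50.4: y* = 6.0492. Change: 6.0492 − 4.3209 = 1.7283.

Δy* = 1.7283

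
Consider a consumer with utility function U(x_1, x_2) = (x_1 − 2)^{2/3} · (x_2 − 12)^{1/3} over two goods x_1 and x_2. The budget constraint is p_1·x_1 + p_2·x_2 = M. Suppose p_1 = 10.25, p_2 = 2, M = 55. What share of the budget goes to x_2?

share on x_2 = 0.5

This is Cobb-Douglas in (x_1−2, x_2−12): tangency gives 2/3·p_2·(x_2−12) = 1/3·p_1·(x_1−2).
Substituting into the budget: x_1* = 2 + 2/3·(M − 2·p_1 − 12·p_2)/p_1, and x_2* = 12 + 1/3·(…)/p_2.
Discretionary income = 55 − 2·10.25 − 12·2 = 10.5; x_1* = 2 + 2/3·10.5/10.25 = 2.6829; x_2* = 12 + 1/3·10.5/2 = 13.75.
Expenditure on x_2: 2·13.75 = 27.5; share = 0.5.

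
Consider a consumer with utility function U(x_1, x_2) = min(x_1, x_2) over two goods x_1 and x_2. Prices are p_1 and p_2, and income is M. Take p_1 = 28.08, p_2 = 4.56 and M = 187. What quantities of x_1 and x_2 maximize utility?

Leontief preferences: the optimum is at the kink where x_1/1 = x_2/1, i.e. x_2 = x_1.
Budget: p_1·x_1 + p_2·x_1 = M, so (p_1 + p_2)·x_1 = M.
Demand: x_1*(p_1,p_2,M) = M/(p_1 + p_2), x_2* = M/(p_1 + p_2).
Here 28.08 + 4.56 = 32.64, giving x_1* = 5.7292 and x_2* = 5.7292.

x_1* = 5.7292, x_2* = 5.7292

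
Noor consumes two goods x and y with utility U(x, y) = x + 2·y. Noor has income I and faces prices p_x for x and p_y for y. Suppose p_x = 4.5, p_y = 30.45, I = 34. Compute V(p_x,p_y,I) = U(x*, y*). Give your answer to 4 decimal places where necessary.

V = 7.5556

Linear utility — the consumer picks whichever good has higher MU/price: 1/4.5 = 0.2222 vs 2/30.45 = 0.0657.
x gives more utility per dollar, so spend all income on x: x* = I/p_x, y* = 0.
Numerically: x* = 7.5556, y* = 0.
Utility at the optimum: U(7.5556, 0) = 7.5556.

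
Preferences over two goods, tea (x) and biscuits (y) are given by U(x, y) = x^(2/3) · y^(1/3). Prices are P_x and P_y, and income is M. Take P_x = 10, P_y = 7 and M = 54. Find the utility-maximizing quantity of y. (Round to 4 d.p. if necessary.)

At P_x=10, P_y=7, M=54: y* = 1/3·54/7 = 2.5714.

y* = 2.5714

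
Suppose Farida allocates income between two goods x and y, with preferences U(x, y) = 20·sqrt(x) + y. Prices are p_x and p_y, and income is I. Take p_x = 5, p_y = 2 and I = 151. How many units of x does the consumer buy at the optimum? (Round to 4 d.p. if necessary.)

x* = 16

Plugging in: x* = (10·2/5)² = 16.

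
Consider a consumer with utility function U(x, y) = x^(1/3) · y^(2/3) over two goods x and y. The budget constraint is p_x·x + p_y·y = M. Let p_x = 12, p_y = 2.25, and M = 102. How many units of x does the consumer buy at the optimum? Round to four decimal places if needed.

x* = 2.8333

Tangency: MRS = (1/2)·y/x = p_x/p_y.
Rearranging, p_y·y = 2·p_x·x. Substituting into the budget gives p_x·x·(1 + 2) = M.
Demand: x*(p_x,p_y,M) = 1/3·M/p_x and y* = 2/3·M/p_y.
At p_x=12, p_y=2.25, M=102: x* = 1/3·102/12 = 2.8333.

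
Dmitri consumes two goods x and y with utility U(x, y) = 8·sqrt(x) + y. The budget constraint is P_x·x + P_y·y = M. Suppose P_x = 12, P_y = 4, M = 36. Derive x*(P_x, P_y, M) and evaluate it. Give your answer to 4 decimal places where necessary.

MU_x = 4/√x, MU_y = 1. Tangency: 4/√x = P_x/P_y.
Thus x* = (4·P_y/P_x)² — independent of M — with the rest of income spent on y.
Plugging in: x* = (4·4/12)² = 1.7778.

x* = 1.7778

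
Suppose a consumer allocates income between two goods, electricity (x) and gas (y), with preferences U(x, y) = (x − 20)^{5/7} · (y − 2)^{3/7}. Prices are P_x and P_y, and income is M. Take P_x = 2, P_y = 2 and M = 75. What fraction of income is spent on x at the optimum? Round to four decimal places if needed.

Let x' = x−20, y' = y−2. MRS = (5/3)·y'/x' = P_x/P_y.
After buying the subsistence bundle (20, 2), a share 0.625 of the remaining income goes to x: x* = 20 + 0.625·(M − 20P_x − 2P_y)/P_x.
Discretionary income = 75 − 20·2 − 2·2 = 31; x* = 20 + 0.625·31/2 = 29.6875; y* = 2 + 0.375·31/2 = 7.8125.
Expenditure on x: 2·29.6875 = 59.375; share = 0.7917.

share on x = 0.7917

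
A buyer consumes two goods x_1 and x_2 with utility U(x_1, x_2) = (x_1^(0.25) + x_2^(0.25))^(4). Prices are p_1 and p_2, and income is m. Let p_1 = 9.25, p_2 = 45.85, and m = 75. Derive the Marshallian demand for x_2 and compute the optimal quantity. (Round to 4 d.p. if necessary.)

x_2* = 0.6047

MU_x_1 ∝ x_1^(-0.75), MU_x_2 ∝ x_2^(-0.75), so MRS = (x_2/x_1)^(0.75) = p_1/p_2.
Hence x_2/x_1 = (p_1/p_2)^(1/(0.75)), i.e. raised to the 4/3 power.
Substitute x_2 = (x_2/x_1)·x_1 into the budget: x_1* = m/(p_1 + p_2·(x_2/x_1)).
Numerically x_2/x_1 = 0.118323, so x_1* = 75/(9.25 + 45.85·0.118323) = 5.1107 and x_2* = 0.118323·5.1107 = 0.6047.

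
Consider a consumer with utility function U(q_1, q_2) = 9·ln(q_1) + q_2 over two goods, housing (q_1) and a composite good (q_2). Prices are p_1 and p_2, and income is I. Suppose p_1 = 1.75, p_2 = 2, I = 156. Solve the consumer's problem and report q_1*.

At the given prices: q_1* = 9·2/1.75 = 10.2857.

q_1* = 10.2857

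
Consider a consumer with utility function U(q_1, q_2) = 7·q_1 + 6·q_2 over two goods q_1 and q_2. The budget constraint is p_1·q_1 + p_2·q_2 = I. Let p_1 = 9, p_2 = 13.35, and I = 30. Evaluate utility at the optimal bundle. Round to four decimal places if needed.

q_1 gives more utility per dollar, so spend all income on q_1: q_1* = I/p_1, q_2* = 0.
Numerically: q_1* = 3.3333, q_2* = 0.
Utility at the optimum: U(3.3333, 0) = 23.3333.

V = 23.3333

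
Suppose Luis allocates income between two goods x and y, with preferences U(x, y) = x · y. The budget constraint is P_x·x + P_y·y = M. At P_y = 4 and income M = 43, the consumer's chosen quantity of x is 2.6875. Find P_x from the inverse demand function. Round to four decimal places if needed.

P_x = 8

The MRS is y/x. Set MRS = P_x/P_y.
So P_y·y = P_x·x; combined with the budget, a share 0.5 of income goes to x.
Demand: x*(P_x,P_y,M) = 0.5·M/P_x and y* = 0.5·M/P_y.
Set x* = 2.6875 in the demand function and solve for P_x: P_x = 8.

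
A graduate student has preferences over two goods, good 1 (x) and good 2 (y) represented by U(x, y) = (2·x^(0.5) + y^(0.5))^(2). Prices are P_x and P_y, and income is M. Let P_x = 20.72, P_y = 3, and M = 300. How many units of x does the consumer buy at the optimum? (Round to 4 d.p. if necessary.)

MU_x ∝ 2·x^(-0.5), MU_y ∝ y^(-0.5), so MRS = 2·(y/x)^(0.5) = P_x/P_y.
Hence y/x = ((1/2)·P_x/P_y)^(1/(0.5)), i.e. raised to the 2 power.
Substitute y = (y/x)·x into the budget: x* = M/(P_x + P_y·(y/x)).
Numerically y/x = 11.925511, so x* = 300/(20.72 + 3·11.925511) = 5.3101.

x* = 5.3101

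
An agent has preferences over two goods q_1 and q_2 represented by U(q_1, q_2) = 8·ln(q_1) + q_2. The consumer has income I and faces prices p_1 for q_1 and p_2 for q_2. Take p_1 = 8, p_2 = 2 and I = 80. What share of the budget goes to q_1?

share on q_1 = 0.2

Set MRS = p_1/p_2: (8/q_1)/1 = p_1/p_2.
So q_1*(p_1,p_2) = 8·p_2/p_1, independent of income; and q_2* = (I − 8·p_2)/p_2.
At the given prices: q_1* = 8·2/8 = 2, and q_2* = 32.
Expenditure on q_1: 8·2 = 16; share = 0.2.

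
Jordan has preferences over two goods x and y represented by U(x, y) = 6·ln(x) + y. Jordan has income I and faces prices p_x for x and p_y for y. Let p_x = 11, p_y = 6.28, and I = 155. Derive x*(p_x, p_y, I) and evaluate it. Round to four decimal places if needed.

Set MRS = p_x/p_y: (6/x)/1 = p_x/p_y.
So x*(p_x,p_y) = 6·p_y/p_x, independent of income; and y* = (I − 6·p_y)/p_y.
At the given prices: x* = 6·6.28/11 = 3.4255.

x* = 3.4255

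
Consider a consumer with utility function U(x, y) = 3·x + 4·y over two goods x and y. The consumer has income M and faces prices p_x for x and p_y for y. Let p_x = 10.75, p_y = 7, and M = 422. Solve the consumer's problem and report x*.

x* = 0

Linear utility — the consumer picks whichever good has higher MU/price: 3/10.75 = 0.2791 vs 4/7 = 0.5714.
y gives more utility per dollar, so spend all income on y: y* = M/p_y, x* = 0.
Numerically: x* = 0, y* = 60.2857.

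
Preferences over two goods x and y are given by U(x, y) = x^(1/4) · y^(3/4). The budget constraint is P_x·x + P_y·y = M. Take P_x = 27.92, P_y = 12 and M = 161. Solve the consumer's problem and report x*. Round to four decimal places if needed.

Tangency: MRS = (1/3)·y/x = P_x/P_y.
So 0.25·P_y·y = 0.75·P_x·x; combined with the budget, a share 0.25 of income goes to x.
Demand: x*(P_x,P_y,M) = 0.25·M/P_x and y* = 0.75·M/P_y.
At P_x=27.92, P_y=12, M=161: x* = 0.25·161/27.92 = 1.4416.

x* = 1.4416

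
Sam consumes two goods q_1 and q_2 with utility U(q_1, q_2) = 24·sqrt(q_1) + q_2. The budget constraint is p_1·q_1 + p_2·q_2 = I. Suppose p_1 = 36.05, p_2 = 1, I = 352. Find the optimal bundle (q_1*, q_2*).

q_1* = 0.1108, q_2* = 348.0055

Plugging in: q_1* = (12·1/36.05)² = 0.1108, q_2* = 348.0055.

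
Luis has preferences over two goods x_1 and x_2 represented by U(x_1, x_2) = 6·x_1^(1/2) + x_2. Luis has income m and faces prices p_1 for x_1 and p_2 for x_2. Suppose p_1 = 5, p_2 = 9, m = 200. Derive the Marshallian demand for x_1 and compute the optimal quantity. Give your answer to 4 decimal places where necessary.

x_1* = 29.16

Utility is quasi-linear in x_2; the FOC for x_1 is 3/√x_1 = p_1/p_2.
Solve: √x_1 = 3·p_2/p_1, so x_1*(p_1,p_2) = (3·p_2/p_1)², and x_2* = (m − p_1·x_1*)/p_2.
Plugging in: x_1* = (3·9/5)² = 29.16.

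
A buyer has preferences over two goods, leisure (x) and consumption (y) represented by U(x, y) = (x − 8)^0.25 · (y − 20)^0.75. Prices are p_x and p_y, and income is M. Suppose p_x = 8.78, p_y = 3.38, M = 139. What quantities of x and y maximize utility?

x* = 8.033, y* = 20.2574

MRS = (1/3)·(y−20)/(x−8). Tangency with p_x/p_y gives y−20 = 3·(p_x/p_y)·(x−8).
Substituting into the budget: x* = 8 + 0.25·(M − 8·p_x − 20·p_y)/p_x, and y* = 20 + 0.75·(…)/p_y.
Discretionary income = 139 − 8·8.78 − 20·3.38 = 1.16; x* = 8 + 0.25·1.16/8.78 = 8.033; y* = 20 + 0.75·1.16/3.38 = 20.2574.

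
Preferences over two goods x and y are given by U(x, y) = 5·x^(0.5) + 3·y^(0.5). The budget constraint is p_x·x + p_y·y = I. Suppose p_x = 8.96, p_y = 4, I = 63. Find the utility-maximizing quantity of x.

x* = 3.8924

From the CES first-order condition, (5/3)·(y/x)^(0.5) = p_x/p_y.
Solve for the ratio: y/x = [(3/5)·p_x/p_y]^(2).
With the ratio pinned down, the budget gives x* = I/(p_x + p_y·(y/x)) and y* = (y/x)·x*.
Numerically y/x = 1.806336, so x* = 63/(8.96 + 4·1.806336) = 3.8924.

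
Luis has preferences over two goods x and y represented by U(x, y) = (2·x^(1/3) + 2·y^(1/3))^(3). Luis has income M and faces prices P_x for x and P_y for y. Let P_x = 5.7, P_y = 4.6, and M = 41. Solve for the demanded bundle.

x* = 3.4039, y* = 4.6952

MU_x ∝ 2·x^(-2/3), MU_y ∝ 2·y^(-2/3), so MRS = (y/x)^(2/3) = P_x/P_y.
Hence y/x = (P_x/P_y)^(1/(2/3)), i.e. raised to the 1.5 power.
With the ratio pinned down, the budget gives x* = M/(P_x + P_y·(y/x)) and y* = (y/x)·x*.
Numerically y/x = 1.379353, so x* = 41/(5.7 + 4.6·1.379353) = 3.4039 and y* = 1.379353·3.4039 = 4.6952.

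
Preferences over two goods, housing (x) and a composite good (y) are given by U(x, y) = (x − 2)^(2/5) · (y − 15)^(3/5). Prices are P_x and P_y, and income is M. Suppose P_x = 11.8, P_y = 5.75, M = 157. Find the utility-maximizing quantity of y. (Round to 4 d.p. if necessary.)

y* = 19.92

This is Cobb-Douglas in (x−2, y−15): tangency gives 0.4·P_y·(y−15) = 0.6·P_x·(x−2).
Substituting into the budget: x* = 2 + 0.4·(M − 2·P_x − 15·P_y)/P_x, and y* = 15 + 0.6·(…)/P_y.
Discretionary income = 157 − 2·11.8 − 15·5.75 = 47.15; y* = 15 + 0.6·47.15/5.75 = 19.92.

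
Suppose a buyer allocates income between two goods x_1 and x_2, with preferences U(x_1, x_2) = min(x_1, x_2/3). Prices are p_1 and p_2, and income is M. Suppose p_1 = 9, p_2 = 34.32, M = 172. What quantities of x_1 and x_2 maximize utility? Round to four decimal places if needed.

x_1* = 1.5363, x_2* = 4.6088

With perfect complements, no substitution: consume in ratio x_1:x_2 = 1:3.
Budget: p_1·x_1 + p_2·3·x_1 = M, so (p_1 + 3·p_2)·x_1 = M.
Demand: x_1*(p_1,p_2,M) = M/(p_1 + 3·p_2), x_2* = 3·M/(p_1 + 3·p_2).
Here 9 + 3·34.32 = 111.96, giving x_1* = 1.5363 and x_2* = 4.6088.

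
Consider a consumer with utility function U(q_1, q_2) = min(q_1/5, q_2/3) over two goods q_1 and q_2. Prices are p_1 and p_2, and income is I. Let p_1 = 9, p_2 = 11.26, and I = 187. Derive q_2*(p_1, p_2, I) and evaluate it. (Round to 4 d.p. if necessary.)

Leontief preferences: the optimum is at the kink where q_1/5 = q_2/3, i.e. q_2 = (3/5)·q_1.
Budget: p_1·q_1 + p_2·(3/5)·q_1 = I, so (5·p_1 + 3·p_2)·q_1 = 5·I.
Demand: q_1*(p_1,p_2,I) = 5·I/(5·p_1 + 3·p_2), q_2* = 3·I/(5·p_1 + 3·p_2).
Here 5·9 + 3·11.26 = 78.78, giving q_2* = 7.1211.

q_2* = 7.1211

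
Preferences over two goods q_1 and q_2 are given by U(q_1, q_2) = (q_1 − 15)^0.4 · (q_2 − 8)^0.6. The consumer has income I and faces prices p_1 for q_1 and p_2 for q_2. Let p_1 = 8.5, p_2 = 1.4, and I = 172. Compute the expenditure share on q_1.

share on q_1 = 0.8187

This is Cobb-Douglas in (q_1−15, q_2−8): tangency gives 0.4·p_2·(q_2−8) = 0.6·p_1·(q_1−15).
After buying the subsistence bundle (15, 8), a share 0.4 of the remaining income goes to q_1: q_1* = 15 + 0.4·(I − 15p_1 − 8p_2)/p_1.
Discretionary income = 172 − 15·8.5 − 8·1.4 = 33.3; q_1* = 15 + 0.4·33.3/8.5 = 16.5671; q_2* = 8 + 0.6·33.3/1.4 = 22.2714.
Expenditure on q_1: 8.5·16.5671 = 140.82; share = 0.8187.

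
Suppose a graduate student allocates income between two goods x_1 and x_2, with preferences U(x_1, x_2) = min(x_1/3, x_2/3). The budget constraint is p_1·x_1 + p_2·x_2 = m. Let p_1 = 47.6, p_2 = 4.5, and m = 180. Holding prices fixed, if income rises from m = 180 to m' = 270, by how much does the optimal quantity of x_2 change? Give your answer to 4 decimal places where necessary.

Δx_2* = 1.7274

Leontief preferences: the optimum is at the kink where x_1/3 = x_2/3, i.e. x_2 = x_1.
Budget: p_1·x_1 + p_2·x_1 = m, so (3·p_1 + 3·p_2)·x_1 = 3·m.
Demand: x_1*(p_1,p_2,m) = 3·m/(3·p_1 + 3·p_2), x_2* = 3·m/(3·p_1 + 3·p_2).
Here 3·47.6 + 3·4.5 = 156.3, giving x_2* = 3.4549.
At m' = 270: x_2* = 5.1823. Change: 5.1823 − 3.4549 = 1.7274.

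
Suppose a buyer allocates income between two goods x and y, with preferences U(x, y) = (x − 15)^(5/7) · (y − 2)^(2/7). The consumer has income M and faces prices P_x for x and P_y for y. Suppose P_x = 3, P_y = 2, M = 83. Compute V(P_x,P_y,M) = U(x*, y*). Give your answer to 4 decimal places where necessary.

V = 6.9959

Discretionary income = 83 − 15·3 − 2·2 = 34; x* = 15 + 5/7·34/3 = 23.0952; y* = 2 + 2/7·34/2 = 6.8571.
Utility at the optimum: U(23.0952, 6.8571) = 6.9959.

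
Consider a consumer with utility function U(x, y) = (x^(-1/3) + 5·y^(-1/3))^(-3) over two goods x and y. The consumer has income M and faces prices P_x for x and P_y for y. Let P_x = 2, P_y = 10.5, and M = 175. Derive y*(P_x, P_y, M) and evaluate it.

y* = 13.917

Numerically y/x = 0.964069, so x* = 175/(2 + 10.5·0.964069) = 14.4357 and y* = 0.964069·14.4357 = 13.917.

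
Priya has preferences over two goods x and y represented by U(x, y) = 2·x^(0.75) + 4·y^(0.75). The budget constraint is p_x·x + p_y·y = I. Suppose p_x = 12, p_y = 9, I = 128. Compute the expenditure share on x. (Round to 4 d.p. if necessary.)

share on x = 0.0257

Numerically y/x = 50.567901, so x* = 128/(12 + 9·50.567901) = 0.274 and y* = 50.567901·0.274 = 13.8569.
Expenditure on x: 12·0.274 = 3.2883; share = 0.0257.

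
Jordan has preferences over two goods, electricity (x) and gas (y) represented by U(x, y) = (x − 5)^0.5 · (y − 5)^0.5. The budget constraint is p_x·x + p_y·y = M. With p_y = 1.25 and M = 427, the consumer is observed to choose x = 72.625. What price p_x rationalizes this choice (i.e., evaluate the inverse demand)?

This is Cobb-Douglas in (x−5, y−5): tangency gives 0.5·p_y·(y−5) = 0.5·p_x·(x−5).
After buying the subsistence bundle (5, 5), a share 0.5 of the remaining income goes to x: x* = 5 + 0.5·(M − 5p_x − 5p_y)/p_x.
Set x* = 72.625 in the demand function and solve for p_x: p_x = 3.

p_x = 3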